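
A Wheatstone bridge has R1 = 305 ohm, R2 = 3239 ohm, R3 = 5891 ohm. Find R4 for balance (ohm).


At balance: R1*R4 = R2*R3, so R4 = R2*R3/R1.
R4 = 3239 * 5891 / 305
R4 = 19080949 / 305
R4 = 62560.49 ohm

62560.49 ohm


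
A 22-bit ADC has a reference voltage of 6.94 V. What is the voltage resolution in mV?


The resolution (LSB) of an ADC is Vref / 2^n.
LSB = 6.94 / 2^22
LSB = 6.94 / 4194304
LSB = 1.65e-06 V = 0.00165462 mV

0.00165462 mV


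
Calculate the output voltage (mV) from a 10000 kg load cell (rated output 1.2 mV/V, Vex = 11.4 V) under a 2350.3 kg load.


Vout = rated_output * Vex * (load / capacity).
Vout = 1.2 * 11.4 * (2350.3 / 10000)
Vout = 1.2 * 11.4 * 0.23503
Vout = 3.215 mV

3.215 mV


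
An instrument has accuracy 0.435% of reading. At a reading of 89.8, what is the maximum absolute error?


Absolute error = (accuracy% / 100) * reading.
Error = (0.435 / 100) * 89.8
Error = 0.00435 * 89.8
Error = 0.3906

0.3906


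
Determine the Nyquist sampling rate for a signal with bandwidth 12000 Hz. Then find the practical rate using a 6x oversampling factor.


By Nyquist theorem, fs_min = 2 * fmax.
fs_min = 2 * 12000 = 24000 Hz
Practical rate = 6 * fs_min = 6 * 24000 = 144000 Hz

fs_min = 24000 Hz, fs_practical = 144000 Hz


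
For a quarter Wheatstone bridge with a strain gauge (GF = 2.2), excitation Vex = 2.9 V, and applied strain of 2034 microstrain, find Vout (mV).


Quarter bridge output: Vout = (GF * epsilon * Vex) / 4.
Vout = (2.2 * 2034e-6 * 2.9) / 4
Vout = 0.01297692 / 4 V
Vout = 0.00324423 V = 3.2442 mV

3.2442 mV


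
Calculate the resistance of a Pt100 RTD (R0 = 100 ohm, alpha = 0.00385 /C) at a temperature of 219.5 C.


The RTD equation: Rt = R0 * (1 + alpha * T).
Rt = 100 * (1 + 0.00385 * 219.5)
Rt = 100 * (1 + 0.845075)
Rt = 100 * 1.845075
Rt = 184.507 ohm

184.507 ohm


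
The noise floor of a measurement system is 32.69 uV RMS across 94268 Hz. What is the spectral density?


Noise spectral density = Vrms / sqrt(BW).
NSD = 32.69 / sqrt(94268)
NSD = 32.69 / 307.0309
NSD = 0.1065 uV/sqrt(Hz)

0.1065 uV/sqrt(Hz)


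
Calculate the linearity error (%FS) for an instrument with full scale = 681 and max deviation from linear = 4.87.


Linearity error = (max deviation / full scale) * 100%.
Linearity = (4.87 / 681) * 100
Linearity = 0.715 %FS

0.715 %FS


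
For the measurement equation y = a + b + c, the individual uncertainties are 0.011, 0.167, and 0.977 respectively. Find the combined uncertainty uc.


For a sum of independent quantities, uc = sqrt(u1^2 + u2^2 + u3^2).
uc = sqrt(0.011^2 + 0.167^2 + 0.977^2)
uc = sqrt(0.000121 + 0.027889 + 0.954529)
uc = 0.9912

0.9912


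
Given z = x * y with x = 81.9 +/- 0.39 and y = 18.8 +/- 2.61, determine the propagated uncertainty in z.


For a product z = x*y, the relative uncertainty is:
uz/z = sqrt((ux/x)^2 + (uy/y)^2)
Relative uncertainties: ux/x = 0.39/81.9 = 0.004762
uy/y = 2.61/18.8 = 0.13883
z = 81.9 * 18.8 = 1539.7
uz = 1539.7 * sqrt(0.004762^2 + 0.13883^2) = 213.885

213.885


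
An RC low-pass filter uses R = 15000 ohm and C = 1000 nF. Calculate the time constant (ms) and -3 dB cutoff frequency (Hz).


Time constant: tau = R * C.
tau = 15000 * 1.00e-06 = 0.015 s
tau = 15.0 ms
Cutoff frequency: fc = 1 / (2*pi*R*C).
fc = 1 / (2*pi*0.015) = 10.61 Hz

tau = 15.0 ms, fc = 10.61 Hz


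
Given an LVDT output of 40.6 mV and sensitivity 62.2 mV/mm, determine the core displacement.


Displacement = Vout / sensitivity.
d = 40.6 / 62.2
d = 0.653 mm

0.653 mm


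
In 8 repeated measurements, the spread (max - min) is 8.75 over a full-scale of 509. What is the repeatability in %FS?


Repeatability = (spread / full scale) * 100%.
R = (8.75 / 509) * 100
R = 1.719 %FS

1.719 %FS


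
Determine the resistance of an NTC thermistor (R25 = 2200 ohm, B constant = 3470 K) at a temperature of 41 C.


NTC thermistor equation: Rt = R25 * exp(B * (1/T - 1/T25)).
T in Kelvin: 314.15 K, T25 = 298.15 K
1/T - 1/T25 = 1/314.15 - 1/298.15 = -0.00017082
B * (1/T - 1/T25) = 3470 * -0.00017082 = -0.5928
Rt = 2200 * exp(-0.5928) = 1216.2 ohm

1216.2 ohm


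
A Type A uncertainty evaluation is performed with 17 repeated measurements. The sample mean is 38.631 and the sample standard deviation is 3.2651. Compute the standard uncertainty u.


The standard uncertainty for Type A evaluation is u = s / sqrt(n).
u = 3.2651 / sqrt(17)
u = 3.2651 / 4.1231
u = 0.7919

0.7919


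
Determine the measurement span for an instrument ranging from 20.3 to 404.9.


Span = upper range - lower range.
Span = 404.9 - (20.3)
Span = 384.6

384.6


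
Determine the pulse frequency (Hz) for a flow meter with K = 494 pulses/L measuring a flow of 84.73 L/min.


Frequency = K * Q / 60 (converting L/min to L/s).
f = 494 * 84.73 / 60
f = 41856.62 / 60
f = 697.61 Hz

697.61 Hz


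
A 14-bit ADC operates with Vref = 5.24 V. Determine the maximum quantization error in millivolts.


The maximum quantization error is +/- LSB/2.
LSB = Vref / 2^n = 5.24 / 16384 = 0.00031982 V
Max error = LSB / 2 = 0.00031982 / 2 = 0.00015991 V
Max error = 0.1599 mV

0.1599 mV


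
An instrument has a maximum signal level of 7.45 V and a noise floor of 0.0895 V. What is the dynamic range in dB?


Dynamic range = 20 * log10(Vmax / Vnoise).
DR = 20 * log10(7.45 / 0.0895)
DR = 20 * log10(83.24)
DR = 38.41 dB

38.41 dB


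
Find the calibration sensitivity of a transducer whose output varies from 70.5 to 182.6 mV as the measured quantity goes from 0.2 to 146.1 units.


Sensitivity = (y2 - y1) / (x2 - x1).
S = (182.6 - 70.5) / (146.1 - 0.2)
S = 112.1 / 145.9
S = 0.7683 mV/unit

0.7683 mV/unit


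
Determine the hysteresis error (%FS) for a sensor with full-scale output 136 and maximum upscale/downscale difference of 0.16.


Hysteresis = (max difference / full scale) * 100%.
H = (0.16 / 136) * 100
H = 0.118 %FS

0.118 %FS


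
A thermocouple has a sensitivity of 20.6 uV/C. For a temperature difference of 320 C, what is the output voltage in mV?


The thermocouple output V = sensitivity * dT.
V = 20.6 uV/C * 320 C
V = 6592.0 uV
V = 6.592 mV

6.592 mV


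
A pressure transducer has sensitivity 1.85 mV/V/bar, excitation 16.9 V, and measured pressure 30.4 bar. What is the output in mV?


Output = sensitivity * Vex * P.
Vout = 1.85 * 16.9 * 30.4
Vout = 31.265 * 30.4
Vout = 950.46 mV

950.46 mV


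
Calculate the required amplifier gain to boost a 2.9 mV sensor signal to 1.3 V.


Gain = Vout / Vin (converting to same units).
G = 1.3 V / 2.9 mV
G = 1300.0 mV / 2.9 mV
G = 448.28

448.28


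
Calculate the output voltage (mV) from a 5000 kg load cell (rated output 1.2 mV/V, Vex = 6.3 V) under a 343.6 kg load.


Vout = rated_output * Vex * (load / capacity).
Vout = 1.2 * 6.3 * (343.6 / 5000)
Vout = 1.2 * 6.3 * 0.06872
Vout = 0.52 mV

0.52 mV


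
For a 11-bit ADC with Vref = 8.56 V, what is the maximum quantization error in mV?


The maximum quantization error is +/- LSB/2.
LSB = Vref / 2^n = 8.56 / 2048 = 0.00417969 V
Max error = LSB / 2 = 0.00417969 / 2 = 0.00208984 V
Max error = 2.0898 mV

2.0898 mV


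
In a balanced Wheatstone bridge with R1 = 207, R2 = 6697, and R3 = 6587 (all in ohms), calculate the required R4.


At balance: R1*R4 = R2*R3, so R4 = R2*R3/R1.
R4 = 6697 * 6587 / 207
R4 = 44113139 / 207
R4 = 213106.95 ohm

213106.95 ohm


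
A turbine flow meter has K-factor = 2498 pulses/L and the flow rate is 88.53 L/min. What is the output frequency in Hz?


Frequency = K * Q / 60 (converting L/min to L/s).
f = 2498 * 88.53 / 60
f = 221147.94 / 60
f = 3685.8 Hz

3685.8 Hz


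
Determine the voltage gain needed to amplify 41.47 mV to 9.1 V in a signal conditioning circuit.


Gain = Vout / Vin (converting to same units).
G = 9.1 V / 41.47 mV
G = 9100.0 mV / 41.47 mV
G = 219.44

219.44


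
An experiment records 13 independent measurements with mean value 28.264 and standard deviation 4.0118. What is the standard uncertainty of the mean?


The standard uncertainty for Type A evaluation is u = s / sqrt(n).
u = 4.0118 / sqrt(13)
u = 4.0118 / 3.6056
u = 1.1127

1.1127


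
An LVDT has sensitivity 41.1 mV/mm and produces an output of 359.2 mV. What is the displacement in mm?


Displacement = Vout / sensitivity.
d = 359.2 / 41.1
d = 8.74 mm

8.74 mm


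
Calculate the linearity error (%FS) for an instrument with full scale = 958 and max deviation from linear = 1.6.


Linearity error = (max deviation / full scale) * 100%.
Linearity = (1.6 / 958) * 100
Linearity = 0.167 %FS

0.167 %FS


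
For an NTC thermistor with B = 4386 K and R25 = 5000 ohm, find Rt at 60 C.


NTC thermistor equation: Rt = R25 * exp(B * (1/T - 1/T25)).
T in Kelvin: 333.15 K, T25 = 298.15 K
1/T - 1/T25 = 1/333.15 - 1/298.15 = -0.00035237
B * (1/T - 1/T25) = 4386 * -0.00035237 = -1.5455
Rt = 5000 * exp(-1.5455) = 1066.1 ohm

1066.1 ohm


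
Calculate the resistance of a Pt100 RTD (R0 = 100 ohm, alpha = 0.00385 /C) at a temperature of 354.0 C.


The RTD equation: Rt = R0 * (1 + alpha * T).
Rt = 100 * (1 + 0.00385 * 354.0)
Rt = 100 * (1 + 1.3629)
Rt = 100 * 2.3629
Rt = 236.29 ohm

236.29 ohm


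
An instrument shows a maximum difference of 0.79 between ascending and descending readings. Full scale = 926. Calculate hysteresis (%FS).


Hysteresis = (max difference / full scale) * 100%.
H = (0.79 / 926) * 100
H = 0.085 %FS

0.085 %FS


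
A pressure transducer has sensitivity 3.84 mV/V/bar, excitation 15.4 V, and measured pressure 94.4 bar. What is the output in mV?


Output = sensitivity * Vex * P.
Vout = 3.84 * 15.4 * 94.4
Vout = 59.136 * 94.4
Vout = 5582.44 mV

5582.44 mV


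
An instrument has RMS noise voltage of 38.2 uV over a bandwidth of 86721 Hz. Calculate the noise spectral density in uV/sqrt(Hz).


Noise spectral density = Vrms / sqrt(BW).
NSD = 38.2 / sqrt(86721)
NSD = 38.2 / 294.4843
NSD = 0.1297 uV/sqrt(Hz)

0.1297 uV/sqrt(Hz)


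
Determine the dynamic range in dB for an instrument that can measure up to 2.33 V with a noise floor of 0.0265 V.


Dynamic range = 20 * log10(Vmax / Vnoise).
DR = 20 * log10(2.33 / 0.0265)
DR = 20 * log10(87.92)
DR = 38.88 dB

38.88 dB


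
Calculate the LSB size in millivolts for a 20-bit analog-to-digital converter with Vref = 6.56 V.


The resolution (LSB) of an ADC is Vref / 2^n.
LSB = 6.56 / 2^20
LSB = 6.56 / 1048576
LSB = 6.26e-06 V = 0.0062561 mV

0.0062561 mV


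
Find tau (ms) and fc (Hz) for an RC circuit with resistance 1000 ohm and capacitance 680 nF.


Time constant: tau = R * C.
tau = 1000 * 6.80e-07 = 0.00068 s
tau = 0.68 ms
Cutoff frequency: fc = 1 / (2*pi*R*C).
fc = 1 / (2*pi*0.00068) = 234.05 Hz

tau = 0.68 ms, fc = 234.05 Hz


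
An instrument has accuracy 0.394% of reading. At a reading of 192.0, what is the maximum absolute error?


Absolute error = (accuracy% / 100) * reading.
Error = (0.394 / 100) * 192.0
Error = 0.00394 * 192.0
Error = 0.7565

0.7565


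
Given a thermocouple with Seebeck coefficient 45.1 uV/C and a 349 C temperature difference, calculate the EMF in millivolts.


The thermocouple output V = sensitivity * dT.
V = 45.1 uV/C * 349 C
V = 15739.9 uV
V = 15.74 mV

15.74 mV


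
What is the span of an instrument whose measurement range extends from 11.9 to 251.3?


Span = upper range - lower range.
Span = 251.3 - (11.9)
Span = 239.4

239.4


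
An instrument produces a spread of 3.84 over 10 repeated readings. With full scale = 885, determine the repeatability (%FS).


Repeatability = (spread / full scale) * 100%.
R = (3.84 / 885) * 100
R = 0.434 %FS

0.434 %FS


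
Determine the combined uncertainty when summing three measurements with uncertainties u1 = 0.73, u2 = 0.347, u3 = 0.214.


For a sum of independent quantities, uc = sqrt(u1^2 + u2^2 + u3^2).
uc = sqrt(0.73^2 + 0.347^2 + 0.214^2)
uc = sqrt(0.5329 + 0.120409 + 0.045796)
uc = 0.8361

0.8361


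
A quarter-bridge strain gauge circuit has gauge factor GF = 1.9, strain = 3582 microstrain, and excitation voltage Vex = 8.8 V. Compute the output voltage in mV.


Quarter bridge output: Vout = (GF * epsilon * Vex) / 4.
Vout = (1.9 * 3582e-6 * 8.8) / 4
Vout = 0.05989104 / 4 V
Vout = 0.01497276 V = 14.9728 mV

14.9728 mV


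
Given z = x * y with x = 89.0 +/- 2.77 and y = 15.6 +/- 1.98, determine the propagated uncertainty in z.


For a product z = x*y, the relative uncertainty is:
uz/z = sqrt((ux/x)^2 + (uy/y)^2)
Relative uncertainties: ux/x = 2.77/89.0 = 0.031124
uy/y = 1.98/15.6 = 0.126923
z = 89.0 * 15.6 = 1388.4
uz = 1388.4 * sqrt(0.031124^2 + 0.126923^2) = 181.441

181.441


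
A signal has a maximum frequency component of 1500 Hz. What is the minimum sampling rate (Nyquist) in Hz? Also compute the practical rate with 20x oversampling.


By Nyquist theorem, fs_min = 2 * fmax.
fs_min = 2 * 1500 = 3000 Hz
Practical rate = 20 * fs_min = 20 * 3000 = 60000 Hz

fs_min = 3000 Hz, fs_practical = 60000 Hz


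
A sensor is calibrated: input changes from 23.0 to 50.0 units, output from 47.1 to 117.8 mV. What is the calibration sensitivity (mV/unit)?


Sensitivity = (y2 - y1) / (x2 - x1).
S = (117.8 - 47.1) / (50.0 - 23.0)
S = 70.7 / 27.0
S = 2.6185 mV/unit

2.6185 mV/unit


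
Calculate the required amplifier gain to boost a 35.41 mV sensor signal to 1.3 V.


Gain = Vout / Vin (converting to same units).
G = 1.3 V / 35.41 mV
G = 1300.0 mV / 35.41 mV
G = 36.71

36.71


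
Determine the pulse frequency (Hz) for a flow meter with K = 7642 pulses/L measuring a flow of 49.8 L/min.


Frequency = K * Q / 60 (converting L/min to L/s).
f = 7642 * 49.8 / 60
f = 380571.6 / 60
f = 6342.86 Hz

6342.86 Hz


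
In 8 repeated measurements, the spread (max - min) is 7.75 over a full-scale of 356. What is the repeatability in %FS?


Repeatability = (spread / full scale) * 100%.
R = (7.75 / 356) * 100
R = 2.177 %FS

2.177 %FS


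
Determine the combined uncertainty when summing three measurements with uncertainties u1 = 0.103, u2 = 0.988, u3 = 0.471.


For a sum of independent quantities, uc = sqrt(u1^2 + u2^2 + u3^2).
uc = sqrt(0.103^2 + 0.988^2 + 0.471^2)
uc = sqrt(0.010609 + 0.976144 + 0.221841)
uc = 1.0994

1.0994


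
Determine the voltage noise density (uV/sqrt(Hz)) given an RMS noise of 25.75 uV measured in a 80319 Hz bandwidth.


Noise spectral density = Vrms / sqrt(BW).
NSD = 25.75 / sqrt(80319)
NSD = 25.75 / 283.4061
NSD = 0.0909 uV/sqrt(Hz)

0.0909 uV/sqrt(Hz)


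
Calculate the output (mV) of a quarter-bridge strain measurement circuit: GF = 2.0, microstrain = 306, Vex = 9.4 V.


Quarter bridge output: Vout = (GF * epsilon * Vex) / 4.
Vout = (2.0 * 306e-6 * 9.4) / 4
Vout = 0.0057528 / 4 V
Vout = 0.0014382 V = 1.4382 mV

1.4382 mV


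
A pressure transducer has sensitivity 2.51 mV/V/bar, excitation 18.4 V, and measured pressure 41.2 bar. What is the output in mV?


Output = sensitivity * Vex * P.
Vout = 2.51 * 18.4 * 41.2
Vout = 46.184 * 41.2
Vout = 1902.78 mV

1902.78 mV


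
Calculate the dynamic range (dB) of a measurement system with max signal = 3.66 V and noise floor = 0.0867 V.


Dynamic range = 20 * log10(Vmax / Vnoise).
DR = 20 * log10(3.66 / 0.0867)
DR = 20 * log10(42.21)
DR = 32.51 dB

32.51 dB


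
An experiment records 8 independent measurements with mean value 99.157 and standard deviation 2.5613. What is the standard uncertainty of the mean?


The standard uncertainty for Type A evaluation is u = s / sqrt(n).
u = 2.5613 / sqrt(8)
u = 2.5613 / 2.8284
u = 0.9056

0.9056


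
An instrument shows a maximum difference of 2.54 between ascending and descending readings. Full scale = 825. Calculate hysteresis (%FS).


Hysteresis = (max difference / full scale) * 100%.
H = (2.54 / 825) * 100
H = 0.308 %FS

0.308 %FS


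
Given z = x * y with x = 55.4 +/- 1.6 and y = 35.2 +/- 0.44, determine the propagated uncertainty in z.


For a product z = x*y, the relative uncertainty is:
uz/z = sqrt((ux/x)^2 + (uy/y)^2)
Relative uncertainties: ux/x = 1.6/55.4 = 0.028881
uy/y = 0.44/35.2 = 0.0125
z = 55.4 * 35.2 = 1950.1
uz = 1950.1 * sqrt(0.028881^2 + 0.0125^2) = 61.369

61.369


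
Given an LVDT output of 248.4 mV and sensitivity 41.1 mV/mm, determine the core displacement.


Displacement = Vout / sensitivity.
d = 248.4 / 41.1
d = 6.044 mm

6.044 mm


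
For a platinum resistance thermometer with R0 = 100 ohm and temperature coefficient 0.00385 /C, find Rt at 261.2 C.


The RTD equation: Rt = R0 * (1 + alpha * T).
Rt = 100 * (1 + 0.00385 * 261.2)
Rt = 100 * (1 + 1.00562)
Rt = 100 * 2.00562
Rt = 200.562 ohm

200.562 ohm


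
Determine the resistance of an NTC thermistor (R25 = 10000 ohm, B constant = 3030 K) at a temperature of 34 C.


NTC thermistor equation: Rt = R25 * exp(B * (1/T - 1/T25)).
T in Kelvin: 307.15 K, T25 = 298.15 K
1/T - 1/T25 = 1/307.15 - 1/298.15 = -9.828e-05
B * (1/T - 1/T25) = 3030 * -9.828e-05 = -0.2978
Rt = 10000 * exp(-0.2978) = 7424.6 ohm

7424.6 ohm


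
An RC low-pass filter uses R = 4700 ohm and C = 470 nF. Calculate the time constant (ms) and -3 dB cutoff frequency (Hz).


Time constant: tau = R * C.
tau = 4700 * 4.70e-07 = 0.002209 s
tau = 2.209 ms
Cutoff frequency: fc = 1 / (2*pi*R*C).
fc = 1 / (2*pi*0.002209) = 72.05 Hz

tau = 2.209 ms, fc = 72.05 Hz


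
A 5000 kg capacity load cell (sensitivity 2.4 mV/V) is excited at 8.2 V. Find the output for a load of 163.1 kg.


Vout = rated_output * Vex * (load / capacity).
Vout = 2.4 * 8.2 * (163.1 / 5000)
Vout = 2.4 * 8.2 * 0.03262
Vout = 0.642 mV

0.642 mV


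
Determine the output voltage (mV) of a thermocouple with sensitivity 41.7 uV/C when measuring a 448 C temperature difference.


The thermocouple output V = sensitivity * dT.
V = 41.7 uV/C * 448 C
V = 18681.6 uV
V = 18.682 mV

18.682 mV


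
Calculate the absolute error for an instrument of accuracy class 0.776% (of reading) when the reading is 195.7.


Absolute error = (accuracy% / 100) * reading.
Error = (0.776 / 100) * 195.7
Error = 0.00776 * 195.7
Error = 1.5186

1.5186


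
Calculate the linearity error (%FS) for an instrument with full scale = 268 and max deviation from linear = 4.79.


Linearity error = (max deviation / full scale) * 100%.
Linearity = (4.79 / 268) * 100
Linearity = 1.787 %FS

1.787 %FS


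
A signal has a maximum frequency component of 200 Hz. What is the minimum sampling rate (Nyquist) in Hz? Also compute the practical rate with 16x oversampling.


By Nyquist theorem, fs_min = 2 * fmax.
fs_min = 2 * 200 = 400 Hz
Practical rate = 16 * fs_min = 16 * 400 = 6400 Hz

fs_min = 400 Hz, fs_practical = 6400 Hz


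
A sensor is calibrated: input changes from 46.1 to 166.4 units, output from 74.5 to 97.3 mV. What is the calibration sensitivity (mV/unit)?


Sensitivity = (y2 - y1) / (x2 - x1).
S = (97.3 - 74.5) / (166.4 - 46.1)
S = 22.8 / 120.3
S = 0.1895 mV/unit

0.1895 mV/unit


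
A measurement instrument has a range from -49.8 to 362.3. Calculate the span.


Span = upper range - lower range.
Span = 362.3 - (-49.8)
Span = 412.1

412.1


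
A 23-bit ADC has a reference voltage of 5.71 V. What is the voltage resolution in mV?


The resolution (LSB) of an ADC is Vref / 2^n.
LSB = 5.71 / 2^23
LSB = 5.71 / 8388608
LSB = 6.8e-07 V = 0.00068069 mV

0.00068069 mV


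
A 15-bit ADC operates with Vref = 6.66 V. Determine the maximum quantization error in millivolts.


The maximum quantization error is +/- LSB/2.
LSB = Vref / 2^n = 6.66 / 32768 = 0.00020325 V
Max error = LSB / 2 = 0.00020325 / 2 = 0.00010162 V
Max error = 0.1016 mV

0.1016 mV


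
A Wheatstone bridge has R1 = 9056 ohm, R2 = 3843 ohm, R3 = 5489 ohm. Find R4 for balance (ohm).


At balance: R1*R4 = R2*R3, so R4 = R2*R3/R1.
R4 = 3843 * 5489 / 9056
R4 = 21094227 / 9056
R4 = 2329.31 ohm

2329.31 ohm


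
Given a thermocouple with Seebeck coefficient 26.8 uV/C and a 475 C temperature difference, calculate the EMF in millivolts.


The thermocouple output V = sensitivity * dT.
V = 26.8 uV/C * 475 C
V = 12730.0 uV
V = 12.73 mV

12.73 mV


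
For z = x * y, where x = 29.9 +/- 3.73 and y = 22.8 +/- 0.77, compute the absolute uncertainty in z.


For a product z = x*y, the relative uncertainty is:
uz/z = sqrt((ux/x)^2 + (uy/y)^2)
Relative uncertainties: ux/x = 3.73/29.9 = 0.124749
uy/y = 0.77/22.8 = 0.033772
z = 29.9 * 22.8 = 681.7
uz = 681.7 * sqrt(0.124749^2 + 0.033772^2) = 88.105

88.105


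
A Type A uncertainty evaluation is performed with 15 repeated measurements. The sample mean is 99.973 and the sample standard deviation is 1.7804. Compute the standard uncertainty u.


The standard uncertainty for Type A evaluation is u = s / sqrt(n).
u = 1.7804 / sqrt(15)
u = 1.7804 / 3.873
u = 0.4597

0.4597


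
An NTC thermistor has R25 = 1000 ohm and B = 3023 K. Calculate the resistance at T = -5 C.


NTC thermistor equation: Rt = R25 * exp(B * (1/T - 1/T25)).
T in Kelvin: 268.15 K, T25 = 298.15 K
1/T - 1/T25 = 1/268.15 - 1/298.15 = 0.00037524
B * (1/T - 1/T25) = 3023 * 0.00037524 = 1.1343
Rt = 1000 * exp(1.1343) = 3109.1 ohm

3109.1 ohm


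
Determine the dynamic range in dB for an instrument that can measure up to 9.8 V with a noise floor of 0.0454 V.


Dynamic range = 20 * log10(Vmax / Vnoise).
DR = 20 * log10(9.8 / 0.0454)
DR = 20 * log10(215.86)
DR = 46.68 dB

46.68 dB


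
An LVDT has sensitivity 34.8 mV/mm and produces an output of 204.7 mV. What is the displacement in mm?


Displacement = Vout / sensitivity.
d = 204.7 / 34.8
d = 5.882 mm

5.882 mm


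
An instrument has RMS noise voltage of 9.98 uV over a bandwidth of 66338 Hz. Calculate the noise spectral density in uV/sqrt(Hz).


Noise spectral density = Vrms / sqrt(BW).
NSD = 9.98 / sqrt(66338)
NSD = 9.98 / 257.5616
NSD = 0.0387 uV/sqrt(Hz)

0.0387 uV/sqrt(Hz)


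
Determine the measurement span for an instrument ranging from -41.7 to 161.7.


Span = upper range - lower range.
Span = 161.7 - (-41.7)
Span = 203.4

203.4


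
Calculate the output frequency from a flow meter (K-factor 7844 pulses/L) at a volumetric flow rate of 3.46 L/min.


Frequency = K * Q / 60 (converting L/min to L/s).
f = 7844 * 3.46 / 60
f = 27140.24 / 60
f = 452.34 Hz

452.34 Hz


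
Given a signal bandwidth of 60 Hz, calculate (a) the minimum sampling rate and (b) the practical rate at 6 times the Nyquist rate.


By Nyquist theorem, fs_min = 2 * fmax.
fs_min = 2 * 60 = 120 Hz
Practical rate = 6 * fs_min = 6 * 120 = 720 Hz

fs_min = 120 Hz, fs_practical = 720 Hz


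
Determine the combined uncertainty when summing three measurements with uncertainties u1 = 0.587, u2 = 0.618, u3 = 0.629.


For a sum of independent quantities, uc = sqrt(u1^2 + u2^2 + u3^2).
uc = sqrt(0.587^2 + 0.618^2 + 0.629^2)
uc = sqrt(0.344569 + 0.381924 + 0.395641)
uc = 1.0593

1.0593


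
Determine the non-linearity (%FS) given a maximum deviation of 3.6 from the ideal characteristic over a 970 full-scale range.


Linearity error = (max deviation / full scale) * 100%.
Linearity = (3.6 / 970) * 100
Linearity = 0.371 %FS

0.371 %FS


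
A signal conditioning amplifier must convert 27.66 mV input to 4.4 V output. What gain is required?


Gain = Vout / Vin (converting to same units).
G = 4.4 V / 27.66 mV
G = 4400.0 mV / 27.66 mV
G = 159.07

159.07


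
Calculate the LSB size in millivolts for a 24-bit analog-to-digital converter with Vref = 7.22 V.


The resolution (LSB) of an ADC is Vref / 2^n.
LSB = 7.22 / 2^24
LSB = 7.22 / 16777216
LSB = 4.3e-07 V = 0.00043035 mV

0.00043035 mV


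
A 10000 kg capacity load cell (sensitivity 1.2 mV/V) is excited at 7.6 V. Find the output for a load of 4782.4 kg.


Vout = rated_output * Vex * (load / capacity).
Vout = 1.2 * 7.6 * (4782.4 / 10000)
Vout = 1.2 * 7.6 * 0.47824
Vout = 4.362 mV

4.362 mV


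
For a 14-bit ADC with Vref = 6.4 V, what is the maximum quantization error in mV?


The maximum quantization error is +/- LSB/2.
LSB = Vref / 2^n = 6.4 / 16384 = 0.00039063 V
Max error = LSB / 2 = 0.00039063 / 2 = 0.00019531 V
Max error = 0.1953 mV

0.1953 mV


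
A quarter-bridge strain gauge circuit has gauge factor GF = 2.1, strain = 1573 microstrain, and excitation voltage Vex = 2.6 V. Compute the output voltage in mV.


Quarter bridge output: Vout = (GF * epsilon * Vex) / 4.
Vout = (2.1 * 1573e-6 * 2.6) / 4
Vout = 0.00858858 / 4 V
Vout = 0.00214715 V = 2.1471 mV

2.1471 mV


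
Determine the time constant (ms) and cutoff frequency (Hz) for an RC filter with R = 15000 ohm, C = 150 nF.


Time constant: tau = R * C.
tau = 15000 * 1.50e-07 = 0.00225 s
tau = 2.25 ms
Cutoff frequency: fc = 1 / (2*pi*R*C).
fc = 1 / (2*pi*0.00225) = 70.74 Hz

tau = 2.25 ms, fc = 70.74 Hz


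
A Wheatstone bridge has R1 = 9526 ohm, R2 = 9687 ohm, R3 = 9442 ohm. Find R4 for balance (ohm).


At balance: R1*R4 = R2*R3, so R4 = R2*R3/R1.
R4 = 9687 * 9442 / 9526
R4 = 91464654 / 9526
R4 = 9601.58 ohm

9601.58 ohm


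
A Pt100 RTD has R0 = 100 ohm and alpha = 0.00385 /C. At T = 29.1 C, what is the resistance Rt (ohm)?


The RTD equation: Rt = R0 * (1 + alpha * T).
Rt = 100 * (1 + 0.00385 * 29.1)
Rt = 100 * (1 + 0.112035)
Rt = 100 * 1.112035
Rt = 111.204 ohm

111.204 ohm


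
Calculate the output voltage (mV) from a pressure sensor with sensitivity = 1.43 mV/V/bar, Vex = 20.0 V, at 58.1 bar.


Output = sensitivity * Vex * P.
Vout = 1.43 * 20.0 * 58.1
Vout = 28.6 * 58.1
Vout = 1661.66 mV

1661.66 mV


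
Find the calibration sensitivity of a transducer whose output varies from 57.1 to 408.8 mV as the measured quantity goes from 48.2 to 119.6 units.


Sensitivity = (y2 - y1) / (x2 - x1).
S = (408.8 - 57.1) / (119.6 - 48.2)
S = 351.7 / 71.4
S = 4.9258 mV/unit

4.9258 mV/unit


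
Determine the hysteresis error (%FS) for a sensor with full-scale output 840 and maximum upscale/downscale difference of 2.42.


Hysteresis = (max difference / full scale) * 100%.
H = (2.42 / 840) * 100
H = 0.288 %FS

0.288 %FS


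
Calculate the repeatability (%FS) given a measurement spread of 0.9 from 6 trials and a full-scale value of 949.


Repeatability = (spread / full scale) * 100%.
R = (0.9 / 949) * 100
R = 0.095 %FS

0.095 %FS


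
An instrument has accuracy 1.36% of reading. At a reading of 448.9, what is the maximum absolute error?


Absolute error = (accuracy% / 100) * reading.
Error = (1.36 / 100) * 448.9
Error = 0.0136 * 448.9
Error = 6.105

6.105


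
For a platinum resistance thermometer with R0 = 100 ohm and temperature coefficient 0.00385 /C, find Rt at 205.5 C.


The RTD equation: Rt = R0 * (1 + alpha * T).
Rt = 100 * (1 + 0.00385 * 205.5)
Rt = 100 * (1 + 0.791175)
Rt = 100 * 1.791175
Rt = 179.118 ohm

179.118 ohm


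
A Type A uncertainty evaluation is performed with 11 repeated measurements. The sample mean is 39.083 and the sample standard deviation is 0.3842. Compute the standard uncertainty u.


The standard uncertainty for Type A evaluation is u = s / sqrt(n).
u = 0.3842 / sqrt(11)
u = 0.3842 / 3.3166
u = 0.1158

0.1158


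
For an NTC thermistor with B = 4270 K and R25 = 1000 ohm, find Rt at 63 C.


NTC thermistor equation: Rt = R25 * exp(B * (1/T - 1/T25)).
T in Kelvin: 336.15 K, T25 = 298.15 K
1/T - 1/T25 = 1/336.15 - 1/298.15 = -0.00037915
B * (1/T - 1/T25) = 4270 * -0.00037915 = -1.619
Rt = 1000 * exp(-1.619) = 198.1 ohm

198.1 ohm


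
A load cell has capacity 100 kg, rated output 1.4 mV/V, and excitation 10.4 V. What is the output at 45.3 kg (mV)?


Vout = rated_output * Vex * (load / capacity).
Vout = 1.4 * 10.4 * (45.3 / 100)
Vout = 1.4 * 10.4 * 0.453
Vout = 6.596 mV

6.596 mV


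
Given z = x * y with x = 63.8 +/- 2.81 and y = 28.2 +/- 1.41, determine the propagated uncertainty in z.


For a product z = x*y, the relative uncertainty is:
uz/z = sqrt((ux/x)^2 + (uy/y)^2)
Relative uncertainties: ux/x = 2.81/63.8 = 0.044044
uy/y = 1.41/28.2 = 0.05
z = 63.8 * 28.2 = 1799.2
uz = 1799.2 * sqrt(0.044044^2 + 0.05^2) = 119.882

119.882


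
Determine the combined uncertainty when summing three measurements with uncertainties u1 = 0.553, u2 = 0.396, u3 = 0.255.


For a sum of independent quantities, uc = sqrt(u1^2 + u2^2 + u3^2).
uc = sqrt(0.553^2 + 0.396^2 + 0.255^2)
uc = sqrt(0.305809 + 0.156816 + 0.065025)
uc = 0.7264

0.7264


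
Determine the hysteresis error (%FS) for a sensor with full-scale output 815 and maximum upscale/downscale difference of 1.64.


Hysteresis = (max difference / full scale) * 100%.
H = (1.64 / 815) * 100
H = 0.201 %FS

0.201 %FS


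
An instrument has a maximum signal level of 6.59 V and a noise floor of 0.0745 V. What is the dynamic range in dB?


Dynamic range = 20 * log10(Vmax / Vnoise).
DR = 20 * log10(6.59 / 0.0745)
DR = 20 * log10(88.46)
DR = 38.93 dB

38.93 dB


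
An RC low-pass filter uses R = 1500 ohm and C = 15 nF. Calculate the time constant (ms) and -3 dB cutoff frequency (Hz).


Time constant: tau = R * C.
tau = 1500 * 1.50e-08 = 2.25e-05 s
tau = 0.0225 ms
Cutoff frequency: fc = 1 / (2*pi*R*C).
fc = 1 / (2*pi*2.25e-05) = 7073.55 Hz

tau = 0.0225 ms, fc = 7073.55 Hz


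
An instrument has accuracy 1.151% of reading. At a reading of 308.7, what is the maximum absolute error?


Absolute error = (accuracy% / 100) * reading.
Error = (1.151 / 100) * 308.7
Error = 0.01151 * 308.7
Error = 3.5531

3.5531


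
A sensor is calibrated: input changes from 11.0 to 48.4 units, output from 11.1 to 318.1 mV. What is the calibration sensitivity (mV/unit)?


Sensitivity = (y2 - y1) / (x2 - x1).
S = (318.1 - 11.1) / (48.4 - 11.0)
S = 307.0 / 37.4
S = 8.2086 mV/unit

8.2086 mV/unit


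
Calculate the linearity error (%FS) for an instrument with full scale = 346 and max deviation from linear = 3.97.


Linearity error = (max deviation / full scale) * 100%.
Linearity = (3.97 / 346) * 100
Linearity = 1.147 %FS

1.147 %FS


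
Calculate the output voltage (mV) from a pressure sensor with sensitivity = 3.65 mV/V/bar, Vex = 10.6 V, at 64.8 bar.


Output = sensitivity * Vex * P.
Vout = 3.65 * 10.6 * 64.8
Vout = 38.69 * 64.8
Vout = 2507.11 mV

2507.11 mV


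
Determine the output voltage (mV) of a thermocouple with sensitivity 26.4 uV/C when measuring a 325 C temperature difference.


The thermocouple output V = sensitivity * dT.
V = 26.4 uV/C * 325 C
V = 8580.0 uV
V = 8.58 mV

8.58 mV


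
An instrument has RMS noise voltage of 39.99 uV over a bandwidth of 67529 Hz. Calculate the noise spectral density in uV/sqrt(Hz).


Noise spectral density = Vrms / sqrt(BW).
NSD = 39.99 / sqrt(67529)
NSD = 39.99 / 259.8634
NSD = 0.1539 uV/sqrt(Hz)

0.1539 uV/sqrt(Hz)


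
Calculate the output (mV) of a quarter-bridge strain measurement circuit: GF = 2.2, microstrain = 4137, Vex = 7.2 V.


Quarter bridge output: Vout = (GF * epsilon * Vex) / 4.
Vout = (2.2 * 4137e-6 * 7.2) / 4
Vout = 0.06553008 / 4 V
Vout = 0.01638252 V = 16.3825 mV

16.3825 mV


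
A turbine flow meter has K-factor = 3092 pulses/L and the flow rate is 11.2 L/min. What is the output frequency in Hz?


Frequency = K * Q / 60 (converting L/min to L/s).
f = 3092 * 11.2 / 60
f = 34630.4 / 60
f = 577.17 Hz

577.17 Hz


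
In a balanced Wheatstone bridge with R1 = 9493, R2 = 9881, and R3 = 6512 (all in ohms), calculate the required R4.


At balance: R1*R4 = R2*R3, so R4 = R2*R3/R1.
R4 = 9881 * 6512 / 9493
R4 = 64345072 / 9493
R4 = 6778.16 ohm

6778.16 ohm


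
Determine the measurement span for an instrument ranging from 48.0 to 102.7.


Span = upper range - lower range.
Span = 102.7 - (48.0)
Span = 54.7

54.7


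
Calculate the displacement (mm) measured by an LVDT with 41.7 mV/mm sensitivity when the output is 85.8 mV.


Displacement = Vout / sensitivity.
d = 85.8 / 41.7
d = 2.058 mm

2.058 mm


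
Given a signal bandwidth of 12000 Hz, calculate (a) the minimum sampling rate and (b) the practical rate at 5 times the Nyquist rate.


By Nyquist theorem, fs_min = 2 * fmax.
fs_min = 2 * 12000 = 24000 Hz
Practical rate = 5 * fs_min = 5 * 24000 = 120000 Hz

fs_min = 24000 Hz, fs_practical = 120000 Hz


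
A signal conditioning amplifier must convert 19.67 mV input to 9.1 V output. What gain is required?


Gain = Vout / Vin (converting to same units).
G = 9.1 V / 19.67 mV
G = 9100.0 mV / 19.67 mV
G = 462.63

462.63


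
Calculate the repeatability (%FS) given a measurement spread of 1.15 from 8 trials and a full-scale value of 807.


Repeatability = (spread / full scale) * 100%.
R = (1.15 / 807) * 100
R = 0.143 %FS

0.143 %FS


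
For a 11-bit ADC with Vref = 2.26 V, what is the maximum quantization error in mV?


The maximum quantization error is +/- LSB/2.
LSB = Vref / 2^n = 2.26 / 2048 = 0.00110352 V
Max error = LSB / 2 = 0.00110352 / 2 = 0.00055176 V
Max error = 0.5518 mV

0.5518 mV


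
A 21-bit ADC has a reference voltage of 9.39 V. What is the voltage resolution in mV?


The resolution (LSB) of an ADC is Vref / 2^n.
LSB = 9.39 / 2^21
LSB = 9.39 / 2097152
LSB = 4.48e-06 V = 0.0044775 mV

0.0044775 mV


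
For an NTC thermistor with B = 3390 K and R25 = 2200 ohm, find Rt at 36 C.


NTC thermistor equation: Rt = R25 * exp(B * (1/T - 1/T25)).
T in Kelvin: 309.15 K, T25 = 298.15 K
1/T - 1/T25 = 1/309.15 - 1/298.15 = -0.00011934
B * (1/T - 1/T25) = 3390 * -0.00011934 = -0.4046
Rt = 2200 * exp(-0.4046) = 1468.0 ohm

1468.0 ohm


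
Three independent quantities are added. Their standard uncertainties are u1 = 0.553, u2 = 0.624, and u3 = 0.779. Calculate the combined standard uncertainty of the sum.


For a sum of independent quantities, uc = sqrt(u1^2 + u2^2 + u3^2).
uc = sqrt(0.553^2 + 0.624^2 + 0.779^2)
uc = sqrt(0.305809 + 0.389376 + 0.606841)
uc = 1.1411

1.1411


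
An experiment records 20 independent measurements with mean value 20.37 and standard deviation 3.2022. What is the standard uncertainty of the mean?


The standard uncertainty for Type A evaluation is u = s / sqrt(n).
u = 3.2022 / sqrt(20)
u = 3.2022 / 4.4721
u = 0.716

0.716


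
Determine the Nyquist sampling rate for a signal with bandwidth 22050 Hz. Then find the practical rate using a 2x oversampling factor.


By Nyquist theorem, fs_min = 2 * fmax.
fs_min = 2 * 22050 = 44100 Hz
Practical rate = 2 * fs_min = 2 * 44100 = 88200 Hz

fs_min = 44100 Hz, fs_practical = 88200 Hz


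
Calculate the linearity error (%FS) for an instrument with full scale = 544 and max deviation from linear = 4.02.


Linearity error = (max deviation / full scale) * 100%.
Linearity = (4.02 / 544) * 100
Linearity = 0.739 %FS

0.739 %FS


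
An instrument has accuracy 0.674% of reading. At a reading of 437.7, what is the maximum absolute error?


Absolute error = (accuracy% / 100) * reading.
Error = (0.674 / 100) * 437.7
Error = 0.00674 * 437.7
Error = 2.9501

2.9501


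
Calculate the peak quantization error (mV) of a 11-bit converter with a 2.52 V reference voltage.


The maximum quantization error is +/- LSB/2.
LSB = Vref / 2^n = 2.52 / 2048 = 0.00123047 V
Max error = LSB / 2 = 0.00123047 / 2 = 0.00061523 V
Max error = 0.6152 mV

0.6152 mV


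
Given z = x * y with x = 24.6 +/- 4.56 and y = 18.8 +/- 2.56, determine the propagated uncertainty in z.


For a product z = x*y, the relative uncertainty is:
uz/z = sqrt((ux/x)^2 + (uy/y)^2)
Relative uncertainties: ux/x = 4.56/24.6 = 0.185366
uy/y = 2.56/18.8 = 0.13617
z = 24.6 * 18.8 = 462.5
uz = 462.5 * sqrt(0.185366^2 + 0.13617^2) = 106.373

106.373


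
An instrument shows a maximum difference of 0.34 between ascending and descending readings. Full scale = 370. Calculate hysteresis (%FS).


Hysteresis = (max difference / full scale) * 100%.
H = (0.34 / 370) * 100
H = 0.092 %FS

0.092 %FS


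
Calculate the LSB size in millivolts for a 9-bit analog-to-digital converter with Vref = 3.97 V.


The resolution (LSB) of an ADC is Vref / 2^n.
LSB = 3.97 / 2^9
LSB = 3.97 / 512
LSB = 0.00775391 V = 7.75390625 mV

7.75390625 mV


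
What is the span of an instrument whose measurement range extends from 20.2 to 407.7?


Span = upper range - lower range.
Span = 407.7 - (20.2)
Span = 387.5

387.5


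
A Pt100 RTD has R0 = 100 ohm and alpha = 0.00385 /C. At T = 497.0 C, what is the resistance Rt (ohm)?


The RTD equation: Rt = R0 * (1 + alpha * T).
Rt = 100 * (1 + 0.00385 * 497.0)
Rt = 100 * (1 + 1.91345)
Rt = 100 * 2.91345
Rt = 291.345 ohm

291.345 ohm


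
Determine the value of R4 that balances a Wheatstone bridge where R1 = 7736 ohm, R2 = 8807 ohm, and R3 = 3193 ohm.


At balance: R1*R4 = R2*R3, so R4 = R2*R3/R1.
R4 = 8807 * 3193 / 7736
R4 = 28120751 / 7736
R4 = 3635.05 ohm

3635.05 ohm


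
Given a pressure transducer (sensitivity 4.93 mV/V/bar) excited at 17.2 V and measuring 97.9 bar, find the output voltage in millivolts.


Output = sensitivity * Vex * P.
Vout = 4.93 * 17.2 * 97.9
Vout = 84.796 * 97.9
Vout = 8301.53 mV

8301.53 mV


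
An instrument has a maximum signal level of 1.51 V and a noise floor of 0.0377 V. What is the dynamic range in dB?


Dynamic range = 20 * log10(Vmax / Vnoise).
DR = 20 * log10(1.51 / 0.0377)
DR = 20 * log10(40.05)
DR = 32.05 dB

32.05 dB


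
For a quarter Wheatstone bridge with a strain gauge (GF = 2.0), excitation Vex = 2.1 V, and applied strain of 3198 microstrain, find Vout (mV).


Quarter bridge output: Vout = (GF * epsilon * Vex) / 4.
Vout = (2.0 * 3198e-6 * 2.1) / 4
Vout = 0.0134316 / 4 V
Vout = 0.0033579 V = 3.3579 mV

3.3579 mV


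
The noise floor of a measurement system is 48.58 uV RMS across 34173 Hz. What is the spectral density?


Noise spectral density = Vrms / sqrt(BW).
NSD = 48.58 / sqrt(34173)
NSD = 48.58 / 184.8594
NSD = 0.2628 uV/sqrt(Hz)

0.2628 uV/sqrt(Hz)


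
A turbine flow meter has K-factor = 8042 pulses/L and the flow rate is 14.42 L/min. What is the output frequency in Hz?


Frequency = K * Q / 60 (converting L/min to L/s).
f = 8042 * 14.42 / 60
f = 115965.64 / 60
f = 1932.76 Hz

1932.76 Hz


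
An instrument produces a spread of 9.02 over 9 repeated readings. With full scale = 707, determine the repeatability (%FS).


Repeatability = (spread / full scale) * 100%.
R = (9.02 / 707) * 100
R = 1.276 %FS

1.276 %FS


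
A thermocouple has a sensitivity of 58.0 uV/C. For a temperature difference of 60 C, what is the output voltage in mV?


The thermocouple output V = sensitivity * dT.
V = 58.0 uV/C * 60 C
V = 3480.0 uV
V = 3.48 mV

3.48 mV


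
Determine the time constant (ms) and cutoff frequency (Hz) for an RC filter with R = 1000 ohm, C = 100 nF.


Time constant: tau = R * C.
tau = 1000 * 1.00e-07 = 0.0001 s
tau = 0.1 ms
Cutoff frequency: fc = 1 / (2*pi*R*C).
fc = 1 / (2*pi*0.0001) = 1591.55 Hz

tau = 0.1 ms, fc = 1591.55 Hz


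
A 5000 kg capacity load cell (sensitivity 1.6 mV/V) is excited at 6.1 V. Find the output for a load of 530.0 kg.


Vout = rated_output * Vex * (load / capacity).
Vout = 1.6 * 6.1 * (530.0 / 5000)
Vout = 1.6 * 6.1 * 0.106
Vout = 1.035 mV

1.035 mV


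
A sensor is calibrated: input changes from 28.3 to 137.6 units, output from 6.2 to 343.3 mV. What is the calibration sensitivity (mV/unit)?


Sensitivity = (y2 - y1) / (x2 - x1).
S = (343.3 - 6.2) / (137.6 - 28.3)
S = 337.1 / 109.3
S = 3.0842 mV/unit

3.0842 mV/unit


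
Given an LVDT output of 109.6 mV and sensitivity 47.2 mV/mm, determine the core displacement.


Displacement = Vout / sensitivity.
d = 109.6 / 47.2
d = 2.322 mm

2.322 mm


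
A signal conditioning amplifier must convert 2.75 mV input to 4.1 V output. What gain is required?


Gain = Vout / Vin (converting to same units).
G = 4.1 V / 2.75 mV
G = 4100.0 mV / 2.75 mV
G = 1490.91

1490.91


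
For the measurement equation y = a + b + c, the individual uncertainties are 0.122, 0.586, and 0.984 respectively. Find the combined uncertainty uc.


For a sum of independent quantities, uc = sqrt(u1^2 + u2^2 + u3^2).
uc = sqrt(0.122^2 + 0.586^2 + 0.984^2)
uc = sqrt(0.014884 + 0.343396 + 0.968256)
uc = 1.1518

1.1518
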